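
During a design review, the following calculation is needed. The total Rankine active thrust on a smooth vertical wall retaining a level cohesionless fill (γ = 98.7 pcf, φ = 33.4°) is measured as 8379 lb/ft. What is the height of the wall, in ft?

K_a = 0.2899. P_a = ½ K_a γ H² ⇒ H = √(2P_a/(K_a γ)).
H = √(2×8379/(0.2899×98.7)) = 24.20 ft.

24.2 ft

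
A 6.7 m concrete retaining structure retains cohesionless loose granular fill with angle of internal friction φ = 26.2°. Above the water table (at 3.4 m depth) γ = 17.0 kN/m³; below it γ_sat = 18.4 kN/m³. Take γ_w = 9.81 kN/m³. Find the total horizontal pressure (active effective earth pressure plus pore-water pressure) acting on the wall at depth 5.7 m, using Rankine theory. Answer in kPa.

K_a = (1 − sin φ)/(1 + sin φ) = 0.3874.
γ' = 18.4 − 9.81 = 8.590 kN/m³.
Effective vertical stress at 5.7 m: σ'_v = 17.0×3.4 + 8.590×2.30 = 77.56 kPa.
σ'_h = K_a σ'_v = 0.3874 × 77.56 = 30.05 kPa; u = γ_w × 2.30 = 22.56 kPa.
Total σ_h = 30.05 + 22.56 = 52.61 kPa.

52.6 kPa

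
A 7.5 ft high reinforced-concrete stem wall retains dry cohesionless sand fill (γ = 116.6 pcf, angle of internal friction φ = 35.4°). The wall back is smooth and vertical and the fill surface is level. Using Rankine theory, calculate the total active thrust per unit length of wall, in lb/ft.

874 lb/ft

K_a = tan²(45° − φ/2) = 0.2664.
P_a = ½ K_a γ H² = 0.5 × 0.2664 × 116.6 × 7.5² = 873.6 lb/ft.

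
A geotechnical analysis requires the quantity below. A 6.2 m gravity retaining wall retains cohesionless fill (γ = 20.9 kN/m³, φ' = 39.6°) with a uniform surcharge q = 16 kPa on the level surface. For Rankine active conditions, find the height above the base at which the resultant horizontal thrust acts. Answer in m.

K_a = 0.2214.
Triangular part P₁ = ½K_aγH² = 88.95 at H/3 = 2.067 m; rectangular part P₂ = K_a q H = 21.97 at H/2 = 3.100 m.
ȳ = (P₁·2.067 + P₂·3.100)/(P₁+P₂) = 2.271 m.

2.27 m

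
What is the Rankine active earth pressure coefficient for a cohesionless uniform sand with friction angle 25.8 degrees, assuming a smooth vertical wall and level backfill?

K_a = tan²(45° − φ/2) = tan²(32.10°) = 0.3935.

0.394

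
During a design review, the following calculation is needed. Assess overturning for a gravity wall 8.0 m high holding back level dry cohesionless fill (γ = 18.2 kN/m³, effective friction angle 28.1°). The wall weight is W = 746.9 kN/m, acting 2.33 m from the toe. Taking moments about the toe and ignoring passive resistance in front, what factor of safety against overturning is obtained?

3.12

K_a = tan²(45° − 28.1°/2) = 0.3596.
P_a = ½K_aγH² = 0.5×0.3596×18.2×8.0² = 209.4 kN/m, acting at H/3 = 2.667 m above the base.
Overturning moment M_o = P_a × H/3 = 209.4 × 2.667 = 558.5.
Resisting moment M_r = W × 2.33 = 746.9 × 2.33 = 1740.
FS_overturning = M_r/M_o = 1740/558.5 = 3.116.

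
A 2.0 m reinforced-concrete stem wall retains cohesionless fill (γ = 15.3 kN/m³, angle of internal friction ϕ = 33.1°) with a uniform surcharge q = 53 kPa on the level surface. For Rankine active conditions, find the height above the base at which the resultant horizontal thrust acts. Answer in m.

K_a = 0.2936.
Triangular part P₁ = ½K_aγH² = 8.983 at H/3 = 0.6667 m; rectangular part P₂ = K_a q H = 31.12 at H/2 = 1.000 m.
ȳ = (P₁·0.6667 + P₂·1.000)/(P₁+P₂) = 0.9253 m.

0.925 m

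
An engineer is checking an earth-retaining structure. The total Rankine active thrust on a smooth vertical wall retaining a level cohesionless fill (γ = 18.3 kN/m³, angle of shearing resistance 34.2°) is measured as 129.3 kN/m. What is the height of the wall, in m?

K_a = 0.2803. P_a = ½ K_a γ H² ⇒ H = √(2P_a/(K_a γ)).
H = √(2×129.3/(0.2803×18.3)) = 7.100 m.

7.10 m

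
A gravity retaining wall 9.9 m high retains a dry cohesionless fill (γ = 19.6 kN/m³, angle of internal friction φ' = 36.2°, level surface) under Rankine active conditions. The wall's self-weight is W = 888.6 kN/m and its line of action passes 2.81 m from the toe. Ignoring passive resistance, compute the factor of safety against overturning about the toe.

K_a = tan²(45° − 36.2°/2) = 0.2574.
P_a = ½K_aγH² = 0.5×0.2574×19.6×9.9² = 247.2 kN/m, acting at H/3 = 3.300 m above the base.
Overturning moment M_o = P_a × H/3 = 247.2 × 3.300 = 815.8.
Resisting moment M_r = W × 2.81 = 888.6 × 2.81 = 2497.
FS_overturning = M_r/M_o = 2497/815.8 = 3.061.

3.06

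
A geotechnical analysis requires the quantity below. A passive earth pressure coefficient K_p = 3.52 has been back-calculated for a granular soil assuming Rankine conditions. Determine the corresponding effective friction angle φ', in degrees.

33.9°

K_p = (1+sin φ)/(1−sin φ) ⇒ sin φ = (K_p − 1)/(K_p + 1) = 0.5575.
φ = arcsin(0.5575) = 33.88°.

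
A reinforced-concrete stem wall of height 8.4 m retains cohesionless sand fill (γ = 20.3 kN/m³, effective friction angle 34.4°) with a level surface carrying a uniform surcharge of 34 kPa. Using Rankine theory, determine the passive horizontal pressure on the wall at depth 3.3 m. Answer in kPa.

K_p = (1 + sin φ)/(1 − sin φ) = 3.597.
σ_v = γz + q = 20.3 × 3.3 + 34 = 101.0 kPa.
σ_h = K_p σ_v = 3.597 × 101.0 = 363.3 kPa.

363 kPa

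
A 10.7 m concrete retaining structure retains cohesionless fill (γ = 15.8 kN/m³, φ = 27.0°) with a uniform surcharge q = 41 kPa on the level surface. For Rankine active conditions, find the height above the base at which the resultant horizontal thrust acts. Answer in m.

4.15 m

K_a = 0.3755.
Triangular part P₁ = ½K_aγH² = 339.7 at H/3 = 3.567 m; rectangular part P₂ = K_a q H = 164.7 at H/2 = 5.350 m.
ȳ = (P₁·3.567 + P₂·5.350)/(P₁+P₂) = 4.149 m.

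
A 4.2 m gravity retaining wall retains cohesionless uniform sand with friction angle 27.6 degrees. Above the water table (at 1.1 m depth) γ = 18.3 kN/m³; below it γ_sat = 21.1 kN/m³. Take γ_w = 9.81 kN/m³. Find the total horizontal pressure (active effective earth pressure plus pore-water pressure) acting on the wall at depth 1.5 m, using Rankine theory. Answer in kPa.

13.0 kPa

K_a = (1 − sin φ)/(1 + sin φ) = 0.3668.
γ' = 21.1 − 9.81 = 11.29 kN/m³.
Effective vertical stress at 1.5 m: σ'_v = 18.3×1.1 + 11.29×0.400 = 24.65 kPa.
σ'_h = K_a σ'_v = 0.3668 × 24.65 = 9.040 kPa; u = γ_w × 0.400 = 3.924 kPa.
Total σ_h = 9.040 + 3.924 = 12.96 kPa.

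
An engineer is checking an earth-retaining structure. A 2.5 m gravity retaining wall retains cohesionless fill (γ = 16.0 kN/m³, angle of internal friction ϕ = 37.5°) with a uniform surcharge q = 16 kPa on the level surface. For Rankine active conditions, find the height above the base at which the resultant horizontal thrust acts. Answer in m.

K_a = 0.2432.
Triangular part P₁ = ½K_aγH² = 12.16 at H/3 = 0.8333 m; rectangular part P₂ = K_a q H = 9.728 at H/2 = 1.250 m.
ȳ = (P₁·0.8333 + P₂·1.250)/(P₁+P₂) = 1.019 m.

1.02 m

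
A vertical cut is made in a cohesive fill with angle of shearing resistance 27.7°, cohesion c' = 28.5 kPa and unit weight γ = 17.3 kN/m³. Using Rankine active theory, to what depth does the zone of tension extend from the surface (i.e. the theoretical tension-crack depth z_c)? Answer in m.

K_a = tan²(45° − 27.7°/2) = 0.3653; √K_a = 0.6044.
The active pressure is zero where K_a γ z = 2c√K_a, so z_c = 2c/(γ√K_a) = 2×28.5/(17.3×0.6044) = 5.451 m.

5.45 m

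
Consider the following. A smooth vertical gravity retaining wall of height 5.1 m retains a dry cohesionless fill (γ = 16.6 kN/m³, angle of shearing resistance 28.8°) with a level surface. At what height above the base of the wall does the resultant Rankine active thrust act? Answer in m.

K_a = 0.3498.
The pressure distribution is triangular, so the resultant acts at H/3 above the base = 5.1/3 = 1.700 m.

1.70 m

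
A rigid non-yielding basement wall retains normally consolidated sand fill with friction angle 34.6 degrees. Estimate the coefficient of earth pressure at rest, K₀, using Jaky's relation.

0.432

K₀ = 1 − sin φ' = 1 − sin 34.6° = 0.4322.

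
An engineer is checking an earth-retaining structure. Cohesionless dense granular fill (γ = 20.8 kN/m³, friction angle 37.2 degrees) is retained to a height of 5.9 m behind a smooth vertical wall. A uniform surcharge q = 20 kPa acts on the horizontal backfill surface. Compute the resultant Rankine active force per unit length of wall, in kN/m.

K_a = tan²(45° − φ/2) = 0.2464.
Soil triangle: ½ K_a γ H² = 0.5×0.2464×20.8×5.9² = 89.21 kN/m.
Surcharge rectangle: K_a q H = 0.2464×20×5.9 = 29.08 kN/m.
Total = 89.21 + 29.08 = 118.3 kN/m.

118 kN/m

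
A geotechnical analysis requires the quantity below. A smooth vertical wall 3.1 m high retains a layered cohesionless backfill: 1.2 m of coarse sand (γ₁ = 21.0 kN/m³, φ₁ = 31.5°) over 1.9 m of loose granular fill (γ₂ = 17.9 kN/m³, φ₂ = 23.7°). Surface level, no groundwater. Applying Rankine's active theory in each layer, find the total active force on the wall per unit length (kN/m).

K_a1 = tan²(45°−31.5°/2) = 0.3136; K_a2 = tan²(45°−23.7°/2) = 0.4266.
Layer 1: σ at base = K_a1 γ₁ h₁ = 7.903 kPa; P₁ = ½×7.903×1.2 = 4.742.
Layer 2: σ_v at top = γ₁h₁ = 25.20; σ_h top = K_a2×25.20 = 10.75; σ_h base = K_a2×(25.20+17.9×1.9) = 25.26.
P₂ = ½(10.75+25.26)×1.9 = 34.21. Total P_a = 4.742+34.21 = 38.95 kN/m.

38.9 kN/m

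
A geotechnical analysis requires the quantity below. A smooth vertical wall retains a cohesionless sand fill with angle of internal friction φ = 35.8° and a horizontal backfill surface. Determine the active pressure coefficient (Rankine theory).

K_a = tan²(45° − φ/2) = tan²(27.10°) = 0.2619.

0.262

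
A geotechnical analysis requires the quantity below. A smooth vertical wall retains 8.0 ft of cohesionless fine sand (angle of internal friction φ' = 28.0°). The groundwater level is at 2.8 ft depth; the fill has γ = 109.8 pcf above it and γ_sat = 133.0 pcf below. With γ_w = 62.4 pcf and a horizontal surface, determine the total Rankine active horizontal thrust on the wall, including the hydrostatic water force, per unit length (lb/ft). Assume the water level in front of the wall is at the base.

K_a = tan²(45° − φ/2) = 0.3610.
γ' = 133.0 − 62.4 = 70.60 pcf. Depth below WT = 5.2 ft.
σ'_h at WT = K_a γ d_w = 111.0 psf; at base = 111.0 + K_a γ' × 5.2 = 243.5 psf.
P₁ (0–2.8 ft) = ½×111.0×2.8 = 155.4. P₂ (2.8–8.0 ft) = ½(111.0+243.5)×5.2 = 921.8.
P_w = ½ γ_w h₂² = 0.5×62.4×5.2² = 843.6. Total = 155.4+921.8+843.6 = 1921 lb/ft.

1920 lb/ft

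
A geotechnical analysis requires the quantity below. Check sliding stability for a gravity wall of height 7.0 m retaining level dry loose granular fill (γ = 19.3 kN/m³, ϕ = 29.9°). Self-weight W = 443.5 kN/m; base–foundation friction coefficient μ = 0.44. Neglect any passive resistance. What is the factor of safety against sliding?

K_a = tan²(45° − 29.9°/2) = 0.3347.
P_a = ½K_aγH² = 0.5×0.3347×19.3×7.0² = 158.3 kN/m, acting at H/3 = 2.333 m above the base.
FS_sliding = μW / P_a = 0.44×443.5 / 158.3 = 1.233.

1.23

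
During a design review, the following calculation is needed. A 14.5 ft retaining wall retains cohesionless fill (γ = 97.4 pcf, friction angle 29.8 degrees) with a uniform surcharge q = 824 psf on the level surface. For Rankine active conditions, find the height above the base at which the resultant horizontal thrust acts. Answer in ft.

K_a = 0.3360.
Triangular part P₁ = ½K_aγH² = 3441 at H/3 = 4.833 ft; rectangular part P₂ = K_a q H = 4015 at H/2 = 7.250 ft.
ȳ = (P₁·4.833 + P₂·7.250)/(P₁+P₂) = 6.135 ft.

6.13 ft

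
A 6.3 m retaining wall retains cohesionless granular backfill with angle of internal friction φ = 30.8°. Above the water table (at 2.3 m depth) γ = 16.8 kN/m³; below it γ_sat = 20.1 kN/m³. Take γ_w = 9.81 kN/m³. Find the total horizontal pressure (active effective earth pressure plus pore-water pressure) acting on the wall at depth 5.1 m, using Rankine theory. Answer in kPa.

49.2 kPa

K_a = (1 − sin φ)/(1 + sin φ) = 0.3227.
γ' = 20.1 − 9.81 = 10.29 kN/m³.
Effective vertical stress at 5.1 m: σ'_v = 16.8×2.3 + 10.29×2.80 = 67.45 kPa.
σ'_h = K_a σ'_v = 0.3227 × 67.45 = 21.77 kPa; u = γ_w × 2.80 = 27.47 kPa.
Total σ_h = 21.77 + 27.47 = 49.24 kPa.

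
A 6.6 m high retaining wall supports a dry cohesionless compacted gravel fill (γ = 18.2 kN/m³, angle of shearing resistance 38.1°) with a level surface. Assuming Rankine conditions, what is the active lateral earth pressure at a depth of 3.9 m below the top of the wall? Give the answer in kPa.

K_a = (1 − sin φ)/(1 + sin φ) = 0.2368.
σ_h = K_a γ z = 0.2368 × 18.2 × 3.9 = 16.81 kPa.

16.8 kPa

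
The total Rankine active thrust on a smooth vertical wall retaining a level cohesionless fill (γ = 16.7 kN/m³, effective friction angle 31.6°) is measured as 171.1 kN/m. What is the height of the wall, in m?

K_a = 0.3123. P_a = ½ K_a γ H² ⇒ H = √(2P_a/(K_a γ)).
H = √(2×171.1/(0.3123×16.7)) = 8.100 m.

8.10 m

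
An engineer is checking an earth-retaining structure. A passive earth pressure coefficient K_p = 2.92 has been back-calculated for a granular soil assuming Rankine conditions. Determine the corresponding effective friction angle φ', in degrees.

K_p = (1+sin φ)/(1−sin φ) ⇒ sin φ = (K_p − 1)/(K_p + 1) = 0.4898.
φ = arcsin(0.4898) = 29.33°.

29.3°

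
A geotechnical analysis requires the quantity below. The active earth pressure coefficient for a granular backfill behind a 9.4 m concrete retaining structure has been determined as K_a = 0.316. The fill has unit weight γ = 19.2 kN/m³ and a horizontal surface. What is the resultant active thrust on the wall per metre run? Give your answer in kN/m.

P = ½ K_a γ H² = 0.5 × 0.316 × 19.2 × 9.4² = 268.0 kN/m.

268 kN/m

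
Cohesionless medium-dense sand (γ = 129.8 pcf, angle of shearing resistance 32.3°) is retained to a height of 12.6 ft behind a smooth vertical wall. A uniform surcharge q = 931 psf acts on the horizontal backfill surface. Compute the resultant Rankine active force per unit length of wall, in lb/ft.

K_a = tan²(45° − φ/2) = 0.3035.
Soil triangle: ½ K_a γ H² = 0.5×0.3035×129.8×12.6² = 3127 lb/ft.
Surcharge rectangle: K_a q H = 0.3035×931×12.6 = 3560 lb/ft.
Total = 3127 + 3560 = 6687 lb/ft.

6690 lb/ft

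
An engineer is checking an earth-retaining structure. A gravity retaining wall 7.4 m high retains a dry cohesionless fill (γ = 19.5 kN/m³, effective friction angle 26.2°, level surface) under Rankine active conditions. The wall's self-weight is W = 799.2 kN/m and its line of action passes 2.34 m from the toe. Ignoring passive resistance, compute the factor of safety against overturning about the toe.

3.67

K_a = tan²(45° − 26.2°/2) = 0.3874.
P_a = ½K_aγH² = 0.5×0.3874×19.5×7.4² = 206.9 kN/m, acting at H/3 = 2.467 m above the base.
Overturning moment M_o = P_a × H/3 = 206.9 × 2.467 = 510.2.
Resisting moment M_r = W × 2.34 = 799.2 × 2.34 = 1870.
FS_overturning = M_r/M_o = 1870/510.2 = 3.665.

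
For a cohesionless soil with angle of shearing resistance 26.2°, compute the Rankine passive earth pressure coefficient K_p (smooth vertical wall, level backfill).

K_p = (1 + sin φ)/(1 − sin φ) = tan²(45° + 26.2°/2) = 2.581.

2.58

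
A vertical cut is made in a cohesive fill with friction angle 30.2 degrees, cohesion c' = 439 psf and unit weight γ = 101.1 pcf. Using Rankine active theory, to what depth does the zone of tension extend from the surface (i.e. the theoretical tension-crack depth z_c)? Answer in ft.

15.1 ft

K_a = tan²(45° − 30.2°/2) = 0.3307; √K_a = 0.5750.
The active pressure is zero where K_a γ z = 2c√K_a, so z_c = 2c/(γ√K_a) = 2×439/(101.1×0.5750) = 15.10 ft.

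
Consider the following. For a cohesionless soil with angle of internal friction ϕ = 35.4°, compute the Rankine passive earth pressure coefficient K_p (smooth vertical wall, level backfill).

K_p = (1 + sin φ)/(1 − sin φ) = tan²(45° + 35.4°/2) = 3.754.

3.75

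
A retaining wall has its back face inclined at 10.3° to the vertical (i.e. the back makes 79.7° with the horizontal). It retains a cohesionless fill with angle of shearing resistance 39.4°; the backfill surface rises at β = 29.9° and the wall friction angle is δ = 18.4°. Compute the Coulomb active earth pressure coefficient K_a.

0.452

K_a = sin²(α+φ) / [sin²α · sin(α−δ) · (1 + √{sin(φ+δ)sin(φ−β) / (sin(α−δ)sin(α+β))})²].
With α = 79.7°, φ = 39.4°, δ = 18.4°, β = 29.9°: K_a = 0.4516.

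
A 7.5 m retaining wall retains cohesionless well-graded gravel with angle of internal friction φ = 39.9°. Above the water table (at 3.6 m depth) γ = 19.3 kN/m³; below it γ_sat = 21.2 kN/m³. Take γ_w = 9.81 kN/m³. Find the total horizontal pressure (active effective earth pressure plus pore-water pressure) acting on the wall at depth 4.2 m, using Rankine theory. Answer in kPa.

K_a = (1 − sin φ)/(1 + sin φ) = 0.2184.
γ' = 21.2 − 9.81 = 11.39 kN/m³.
Effective vertical stress at 4.2 m: σ'_v = 19.3×3.6 + 11.39×0.600 = 76.31 kPa.
σ'_h = K_a σ'_v = 0.2184 × 76.31 = 16.67 kPa; u = γ_w × 0.600 = 5.886 kPa.
Total σ_h = 16.67 + 5.886 = 22.56 kPa.

22.6 kPa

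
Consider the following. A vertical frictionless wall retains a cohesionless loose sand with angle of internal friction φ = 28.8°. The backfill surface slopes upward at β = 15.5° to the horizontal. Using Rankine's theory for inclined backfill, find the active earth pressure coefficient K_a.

0.397

K_a = cos β · (cos β − √(cos²β − cos²φ)) / (cos β + √(cos²β − cos²φ)).
cos β = 0.9636, cos φ = 0.8763, √(cos²β − cos²φ) = 0.4008.
K_a = 0.9636 × (0.9636 − 0.4008)/(0.9636 + 0.4008) = 0.3975.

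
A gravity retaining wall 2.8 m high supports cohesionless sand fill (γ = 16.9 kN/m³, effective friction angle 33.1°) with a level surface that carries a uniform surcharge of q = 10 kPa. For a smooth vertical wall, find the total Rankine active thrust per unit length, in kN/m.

27.7 kN/m

K_a = tan²(45° − φ/2) = 0.2936.
Soil triangle: ½ K_a γ H² = 0.5×0.2936×16.9×2.8² = 19.45 kN/m.
Surcharge rectangle: K_a q H = 0.2936×10×2.8 = 8.220 kN/m.
Total = 19.45 + 8.220 = 27.67 kN/m.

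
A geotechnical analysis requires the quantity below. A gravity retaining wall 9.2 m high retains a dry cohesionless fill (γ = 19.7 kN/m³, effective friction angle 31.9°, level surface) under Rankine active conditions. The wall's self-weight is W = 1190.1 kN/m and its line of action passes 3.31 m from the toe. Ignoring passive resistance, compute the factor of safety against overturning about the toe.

K_a = tan²(45° − 31.9°/2) = 0.3085.
P_a = ½K_aγH² = 0.5×0.3085×19.7×9.2² = 257.2 kN/m, acting at H/3 = 3.067 m above the base.
Overturning moment M_o = P_a × H/3 = 257.2 × 3.067 = 788.8.
Resisting moment M_r = W × 3.31 = 1190.1 × 3.31 = 3939.
FS_overturning = M_r/M_o = 3939/788.8 = 4.994.

4.99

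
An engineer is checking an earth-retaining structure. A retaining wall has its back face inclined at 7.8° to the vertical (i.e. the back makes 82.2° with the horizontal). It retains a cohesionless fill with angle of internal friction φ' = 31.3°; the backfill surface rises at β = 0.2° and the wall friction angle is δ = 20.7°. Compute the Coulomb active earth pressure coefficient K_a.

K_a = sin²(α+φ) / [sin²α · sin(α−δ) · (1 + √{sin(φ+δ)sin(φ−β) / (sin(α−δ)sin(α+β))})²].
With α = 82.2°, φ = 31.3°, δ = 20.7°, β = 0.2°: K_a = 0.3440.

0.344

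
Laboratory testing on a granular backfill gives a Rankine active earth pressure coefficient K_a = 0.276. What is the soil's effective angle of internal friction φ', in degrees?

K_a = tan²(45° − φ/2) ⇒ 45° − φ/2 = arctan(√0.276) = 27.72°.
φ = 2(45° − 27.72°) = 34.57°.

34.6°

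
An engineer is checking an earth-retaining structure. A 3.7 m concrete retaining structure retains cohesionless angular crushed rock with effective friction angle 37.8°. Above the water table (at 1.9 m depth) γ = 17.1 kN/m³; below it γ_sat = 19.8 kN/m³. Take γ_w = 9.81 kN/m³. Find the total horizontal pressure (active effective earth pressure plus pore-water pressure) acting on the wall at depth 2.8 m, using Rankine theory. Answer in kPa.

K_a = (1 − sin φ)/(1 + sin φ) = 0.2400.
γ' = 19.8 − 9.81 = 9.990 kN/m³.
Effective vertical stress at 2.8 m: σ'_v = 17.1×1.9 + 9.990×0.900 = 41.48 kPa.
σ'_h = K_a σ'_v = 0.2400 × 41.48 = 9.955 kPa; u = γ_w × 0.900 = 8.829 kPa.
Total σ_h = 9.955 + 8.829 = 18.78 kPa.

18.8 kPa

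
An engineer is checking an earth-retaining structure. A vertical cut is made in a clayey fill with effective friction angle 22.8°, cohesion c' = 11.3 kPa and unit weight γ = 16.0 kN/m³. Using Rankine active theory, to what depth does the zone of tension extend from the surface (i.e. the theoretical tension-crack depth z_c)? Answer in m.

K_a = tan²(45° − 22.8°/2) = 0.4414; √K_a = 0.6644.
The active pressure is zero where K_a γ z = 2c√K_a, so z_c = 2c/(γ√K_a) = 2×11.3/(16.0×0.6644) = 2.126 m.

2.13 m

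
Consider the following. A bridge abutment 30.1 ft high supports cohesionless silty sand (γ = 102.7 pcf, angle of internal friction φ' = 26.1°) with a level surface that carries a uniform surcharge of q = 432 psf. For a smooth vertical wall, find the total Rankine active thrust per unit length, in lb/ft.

23200 lb/ft

K_a = tan²(45° − φ/2) = 0.3889.
Soil triangle: ½ K_a γ H² = 0.5×0.3889×102.7×30.1² = 18100 lb/ft.
Surcharge rectangle: K_a q H = 0.3889×432×30.1 = 5058 lb/ft.
Total = 18100 + 5058 = 23150 lb/ft.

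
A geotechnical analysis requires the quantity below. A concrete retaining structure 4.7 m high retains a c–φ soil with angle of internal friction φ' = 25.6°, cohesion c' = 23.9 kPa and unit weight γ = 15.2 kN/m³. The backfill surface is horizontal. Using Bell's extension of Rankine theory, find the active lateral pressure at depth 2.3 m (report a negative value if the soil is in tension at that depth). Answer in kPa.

-16.2 kPa

K_a = (1 − sin φ)/(1 + sin φ) = 0.3966.
σ_a = K_a γ z − 2c√K_a = 0.3966×15.2×2.3 − 2×23.9×0.6297 = -16.24 kPa.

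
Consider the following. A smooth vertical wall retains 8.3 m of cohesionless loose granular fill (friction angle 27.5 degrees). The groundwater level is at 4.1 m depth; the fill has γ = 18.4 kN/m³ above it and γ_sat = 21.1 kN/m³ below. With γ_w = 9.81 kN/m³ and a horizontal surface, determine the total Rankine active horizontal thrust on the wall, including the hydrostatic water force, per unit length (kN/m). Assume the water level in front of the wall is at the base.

297 kN/m

K_a = tan²(45° − φ/2) = 0.3682.
γ' = 21.1 − 9.81 = 11.29 kN/m³. Depth below WT = 4.2 m.
σ'_h at WT = K_a γ d_w = 27.78 kPa; at base = 27.78 + K_a γ' × 4.2 = 45.24 kPa.
P₁ (0–4.1 m) = ½×27.78×4.1 = 56.95. P₂ (4.1–8.3 m) = ½(27.78+45.24)×4.2 = 153.3.
P_w = ½ γ_w h₂² = 0.5×9.81×4.2² = 86.52. Total = 56.95+153.3+86.52 = 296.8 kN/m.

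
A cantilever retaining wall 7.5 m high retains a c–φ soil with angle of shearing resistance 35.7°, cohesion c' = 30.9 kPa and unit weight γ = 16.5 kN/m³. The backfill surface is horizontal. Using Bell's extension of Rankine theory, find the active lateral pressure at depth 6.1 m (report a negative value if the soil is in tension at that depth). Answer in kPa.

-5.22 kPa

K_a = (1 − sin φ)/(1 + sin φ) = 0.2630.
σ_a = K_a γ z − 2c√K_a = 0.2630×16.5×6.1 − 2×30.9×0.5128 = -5.223 kPa.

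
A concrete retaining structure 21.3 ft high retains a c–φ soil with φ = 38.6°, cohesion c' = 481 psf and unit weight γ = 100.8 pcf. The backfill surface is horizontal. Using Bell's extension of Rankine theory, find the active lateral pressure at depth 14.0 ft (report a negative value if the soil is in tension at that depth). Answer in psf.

-136 psf

K_a = (1 − sin φ)/(1 + sin φ) = 0.2316.
σ_a = K_a γ z − 2c√K_a = 0.2316×100.8×14.0 − 2×481×0.4813 = -136.1 psf.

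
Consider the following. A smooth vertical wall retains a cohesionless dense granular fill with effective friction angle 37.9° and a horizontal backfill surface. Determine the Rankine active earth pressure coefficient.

0.239

K_a = tan²(45° − φ/2) = tan²(26.05°) = 0.2389.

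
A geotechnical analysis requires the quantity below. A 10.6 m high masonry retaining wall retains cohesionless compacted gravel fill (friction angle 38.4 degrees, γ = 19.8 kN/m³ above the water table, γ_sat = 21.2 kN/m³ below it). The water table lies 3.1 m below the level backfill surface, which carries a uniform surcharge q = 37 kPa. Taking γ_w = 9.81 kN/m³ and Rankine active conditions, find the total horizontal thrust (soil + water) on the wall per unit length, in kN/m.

K_a = tan²(45° − φ/2) = 0.2337.
γ' = 21.2 − 9.81 = 11.39 kN/m³. h₂ = H − d_w = 7.5 m.
σ'_h: at surface K_a·q = 8.647; at WT K_a(q+γd_w) = 22.99; at base K_a(q+γd_w+γ'h₂) = 42.95 kPa.
P₁ = ½(8.647+22.99)×3.1 = 49.04; P₂ = ½(22.99+42.95)×7.5 = 247.3; P_w = ½γ_w h₂² = 275.9.
Total = 49.04+247.3+275.9 = 572.2 kN/m.

572 kN/m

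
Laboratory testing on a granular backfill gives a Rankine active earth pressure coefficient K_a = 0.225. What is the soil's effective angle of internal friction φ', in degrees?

39.2°

K_a = tan²(45° − φ/2) ⇒ 45° − φ/2 = arctan(√0.225) = 25.38°.
φ = 2(45° − 25.38°) = 39.25°.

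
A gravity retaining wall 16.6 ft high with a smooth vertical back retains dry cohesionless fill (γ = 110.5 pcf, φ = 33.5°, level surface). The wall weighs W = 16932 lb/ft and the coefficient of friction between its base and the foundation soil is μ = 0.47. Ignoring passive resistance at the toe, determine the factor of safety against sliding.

1.81

K_a = tan²(45° − 33.5°/2) = 0.2887.
P_a = ½K_aγH² = 0.5×0.2887×110.5×16.6² = 4396 lb/ft, acting at H/3 = 5.533 ft above the base.
FS_sliding = μW / P_a = 0.47×16932 / 4396 = 1.810.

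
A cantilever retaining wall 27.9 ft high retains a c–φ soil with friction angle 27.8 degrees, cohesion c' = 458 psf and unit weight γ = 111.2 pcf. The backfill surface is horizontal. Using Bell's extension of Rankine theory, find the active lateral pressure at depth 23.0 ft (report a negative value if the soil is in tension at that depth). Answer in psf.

K_a = (1 − sin φ)/(1 + sin φ) = 0.3639.
σ_a = K_a γ z − 2c√K_a = 0.3639×111.2×23.0 − 2×458×0.6032 = 378.1 psf.

378 psf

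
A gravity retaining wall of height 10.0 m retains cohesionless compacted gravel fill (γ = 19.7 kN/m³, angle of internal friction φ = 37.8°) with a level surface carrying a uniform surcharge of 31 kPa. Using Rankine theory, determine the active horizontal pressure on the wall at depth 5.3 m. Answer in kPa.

32.5 kPa

K_a = (1 − sin φ)/(1 + sin φ) = 0.2400.
σ_v = γz + q = 19.7 × 5.3 + 31 = 135.4 kPa.
σ_h = K_a σ_v = 0.2400 × 135.4 = 32.50 kPa.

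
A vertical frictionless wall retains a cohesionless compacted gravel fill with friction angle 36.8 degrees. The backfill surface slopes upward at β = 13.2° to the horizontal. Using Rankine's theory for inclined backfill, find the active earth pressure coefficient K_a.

0.268

K_a = cos β · (cos β − √(cos²β − cos²φ)) / (cos β + √(cos²β − cos²φ)).
cos β = 0.9736, cos φ = 0.8007, √(cos²β − cos²φ) = 0.5538.
K_a = 0.9736 × (0.9736 − 0.5538)/(0.9736 + 0.5538) = 0.2676.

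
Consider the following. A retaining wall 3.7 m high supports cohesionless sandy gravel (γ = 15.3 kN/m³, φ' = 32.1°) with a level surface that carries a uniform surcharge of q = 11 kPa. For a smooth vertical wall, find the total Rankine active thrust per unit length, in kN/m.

44.5 kN/m

K_a = tan²(45° − φ/2) = 0.3060.
Soil triangle: ½ K_a γ H² = 0.5×0.3060×15.3×3.7² = 32.05 kN/m.
Surcharge rectangle: K_a q H = 0.3060×11×3.7 = 12.45 kN/m.
Total = 32.05 + 12.45 = 44.50 kN/m.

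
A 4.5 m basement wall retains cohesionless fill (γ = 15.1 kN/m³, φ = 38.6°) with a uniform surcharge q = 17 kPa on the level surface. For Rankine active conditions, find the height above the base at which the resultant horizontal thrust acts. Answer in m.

1.75 m

K_a = 0.2316.
Triangular part P₁ = ½K_aγH² = 35.41 at H/3 = 1.500 m; rectangular part P₂ = K_a q H = 17.72 at H/2 = 2.250 m.
ȳ = (P₁·1.500 + P₂·2.250)/(P₁+P₂) = 1.750 m.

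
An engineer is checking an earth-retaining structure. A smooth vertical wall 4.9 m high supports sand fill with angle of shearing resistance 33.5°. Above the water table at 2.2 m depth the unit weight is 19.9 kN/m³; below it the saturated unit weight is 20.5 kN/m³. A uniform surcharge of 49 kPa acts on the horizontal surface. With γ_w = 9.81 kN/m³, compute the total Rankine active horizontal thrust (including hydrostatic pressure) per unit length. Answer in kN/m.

164 kN/m

K_a = tan²(45° − φ/2) = 0.2887.
γ' = 20.5 − 9.81 = 10.69 kN/m³. h₂ = H − d_w = 2.7 m.
σ'_h: at surface K_a·q = 14.15; at WT K_a(q+γd_w) = 26.79; at base K_a(q+γd_w+γ'h₂) = 35.12 kPa.
P₁ = ½(14.15+26.79)×2.2 = 45.03; P₂ = ½(26.79+35.12)×2.7 = 83.57; P_w = ½γ_w h₂² = 35.76.
Total = 45.03+83.57+35.76 = 164.4 kN/m.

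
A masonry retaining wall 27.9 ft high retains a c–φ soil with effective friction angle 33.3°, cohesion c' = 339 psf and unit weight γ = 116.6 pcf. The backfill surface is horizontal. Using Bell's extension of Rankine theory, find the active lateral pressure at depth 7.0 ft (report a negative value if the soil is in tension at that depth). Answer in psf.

-128 psf

K_a = (1 − sin φ)/(1 + sin φ) = 0.2911.
σ_a = K_a γ z − 2c√K_a = 0.2911×116.6×7.0 − 2×339×0.5396 = -128.2 psf.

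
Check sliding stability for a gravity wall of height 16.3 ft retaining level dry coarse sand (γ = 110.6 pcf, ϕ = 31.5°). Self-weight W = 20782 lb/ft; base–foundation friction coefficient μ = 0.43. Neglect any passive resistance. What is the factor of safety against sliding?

1.94

K_a = tan²(45° − 31.5°/2) = 0.3136.
P_a = ½K_aγH² = 0.5×0.3136×110.6×16.3² = 4608 lb/ft, acting at H/3 = 5.433 ft above the base.
FS_sliding = μW / P_a = 0.43×20782 / 4608 = 1.939.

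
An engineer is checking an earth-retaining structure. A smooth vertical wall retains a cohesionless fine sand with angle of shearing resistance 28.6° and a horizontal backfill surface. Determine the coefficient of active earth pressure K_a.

K_a = tan²(45° − φ/2) = tan²(30.70°) = 0.3525.

0.353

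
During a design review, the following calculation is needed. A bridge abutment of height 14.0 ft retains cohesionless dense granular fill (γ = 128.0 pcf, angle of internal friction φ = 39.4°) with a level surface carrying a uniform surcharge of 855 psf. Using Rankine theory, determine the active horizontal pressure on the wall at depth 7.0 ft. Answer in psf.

K_a = (1 − sin φ)/(1 + sin φ) = 0.2234.
σ_v = γz + q = 128.0 × 7.0 + 855 = 1751 psf.
σ_h = K_a σ_v = 0.2234 × 1751 = 391.2 psf.

391 psf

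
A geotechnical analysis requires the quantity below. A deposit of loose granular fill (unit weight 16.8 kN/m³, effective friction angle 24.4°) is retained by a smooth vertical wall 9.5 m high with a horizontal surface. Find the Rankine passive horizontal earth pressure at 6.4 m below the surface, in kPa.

K_p = (1 + sin φ)/(1 − sin φ) = 2.408.
σ_h = K_p γ z = 2.408 × 16.8 × 6.4 = 258.9 kPa.

259 kPa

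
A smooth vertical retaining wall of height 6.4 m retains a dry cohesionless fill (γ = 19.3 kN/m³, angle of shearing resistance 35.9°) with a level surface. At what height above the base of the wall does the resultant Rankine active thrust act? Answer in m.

2.13 m

K_a = 0.2607.
The pressure distribution is triangular, so the resultant acts at H/3 above the base = 6.4/3 = 2.133 m.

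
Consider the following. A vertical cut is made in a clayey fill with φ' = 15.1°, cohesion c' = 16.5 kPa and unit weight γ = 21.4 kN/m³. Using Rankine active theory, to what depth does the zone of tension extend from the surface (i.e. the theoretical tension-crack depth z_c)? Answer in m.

K_a = tan²(45° − 15.1°/2) = 0.5867; √K_a = 0.7659.
The active pressure is zero where K_a γ z = 2c√K_a, so z_c = 2c/(γ√K_a) = 2×16.5/(21.4×0.7659) = 2.013 m.

2.01 m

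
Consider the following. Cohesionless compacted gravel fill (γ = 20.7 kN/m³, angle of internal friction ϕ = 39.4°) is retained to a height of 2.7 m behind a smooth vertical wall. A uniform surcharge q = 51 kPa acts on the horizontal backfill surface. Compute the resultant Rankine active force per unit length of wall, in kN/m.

K_a = tan²(45° − φ/2) = 0.2234.
Soil triangle: ½ K_a γ H² = 0.5×0.2234×20.7×2.7² = 16.86 kN/m.
Surcharge rectangle: K_a q H = 0.2234×51×2.7 = 30.77 kN/m.
Total = 16.86 + 30.77 = 47.63 kN/m.

47.6 kN/m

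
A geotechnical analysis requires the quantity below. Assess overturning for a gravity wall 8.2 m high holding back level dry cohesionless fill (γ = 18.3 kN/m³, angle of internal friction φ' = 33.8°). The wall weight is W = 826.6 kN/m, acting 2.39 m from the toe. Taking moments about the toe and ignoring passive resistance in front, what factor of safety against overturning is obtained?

K_a = tan²(45° − 33.8°/2) = 0.2851.
P_a = ½K_aγH² = 0.5×0.2851×18.3×8.2² = 175.4 kN/m, acting at H/3 = 2.733 m above the base.
Overturning moment M_o = P_a × H/3 = 175.4 × 2.733 = 479.4.
Resisting moment M_r = W × 2.39 = 826.6 × 2.39 = 1976.
FS_overturning = M_r/M_o = 1976/479.4 = 4.121.

4.12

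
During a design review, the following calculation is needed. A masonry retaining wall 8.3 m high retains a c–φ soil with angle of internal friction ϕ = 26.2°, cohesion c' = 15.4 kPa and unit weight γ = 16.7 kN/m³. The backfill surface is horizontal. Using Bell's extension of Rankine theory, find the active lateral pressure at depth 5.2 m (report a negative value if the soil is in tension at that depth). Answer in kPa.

14.5 kPa

K_a = (1 − sin φ)/(1 + sin φ) = 0.3874.
σ_a = K_a γ z − 2c√K_a = 0.3874×16.7×5.2 − 2×15.4×0.6224 = 14.47 kPa.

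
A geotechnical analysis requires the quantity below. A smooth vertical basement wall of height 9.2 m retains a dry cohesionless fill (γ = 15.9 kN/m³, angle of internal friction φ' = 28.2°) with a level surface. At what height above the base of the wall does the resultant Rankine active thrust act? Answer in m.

3.07 m

K_a = 0.3582.
The pressure distribution is triangular, so the resultant acts at H/3 above the base = 9.2/3 = 3.067 m.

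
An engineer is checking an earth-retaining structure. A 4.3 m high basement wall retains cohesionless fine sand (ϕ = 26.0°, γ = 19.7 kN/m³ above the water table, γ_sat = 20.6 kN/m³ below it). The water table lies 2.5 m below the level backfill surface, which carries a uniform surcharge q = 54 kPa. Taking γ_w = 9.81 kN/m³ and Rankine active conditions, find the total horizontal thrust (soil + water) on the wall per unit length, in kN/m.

K_a = tan²(45° − φ/2) = 0.3905.
γ' = 20.6 − 9.81 = 10.79 kN/m³. h₂ = H − d_w = 1.8 m.
σ'_h: at surface K_a·q = 21.08; at WT K_a(q+γd_w) = 40.32; at base K_a(q+γd_w+γ'h₂) = 47.90 kPa.
P₁ = ½(21.08+40.32)×2.5 = 76.75; P₂ = ½(40.32+47.90)×1.8 = 79.39; P_w = ½γ_w h₂² = 15.89.
Total = 76.75+79.39+15.89 = 172.0 kN/m.

172 kN/m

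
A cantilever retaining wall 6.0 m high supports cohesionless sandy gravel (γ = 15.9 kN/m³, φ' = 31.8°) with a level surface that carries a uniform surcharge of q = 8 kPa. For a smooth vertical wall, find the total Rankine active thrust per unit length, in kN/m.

K_a = tan²(45° − φ/2) = 0.3098.
Soil triangle: ½ K_a γ H² = 0.5×0.3098×15.9×6.0² = 88.66 kN/m.
Surcharge rectangle: K_a q H = 0.3098×8×6.0 = 14.87 kN/m.
Total = 88.66 + 14.87 = 103.5 kN/m.

104 kN/m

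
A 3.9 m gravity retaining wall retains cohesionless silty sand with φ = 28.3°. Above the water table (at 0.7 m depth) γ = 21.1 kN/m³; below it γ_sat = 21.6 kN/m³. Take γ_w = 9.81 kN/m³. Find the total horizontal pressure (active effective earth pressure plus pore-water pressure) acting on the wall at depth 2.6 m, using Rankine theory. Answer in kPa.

K_a = (1 − sin φ)/(1 + sin φ) = 0.3568.
γ' = 21.6 − 9.81 = 11.79 kN/m³.
Effective vertical stress at 2.6 m: σ'_v = 21.1×0.7 + 11.79×1.90 = 37.17 kPa.
σ'_h = K_a σ'_v = 0.3568 × 37.17 = 13.26 kPa; u = γ_w × 1.90 = 18.64 kPa.
Total σ_h = 13.26 + 18.64 = 31.90 kPa.

31.9 kPa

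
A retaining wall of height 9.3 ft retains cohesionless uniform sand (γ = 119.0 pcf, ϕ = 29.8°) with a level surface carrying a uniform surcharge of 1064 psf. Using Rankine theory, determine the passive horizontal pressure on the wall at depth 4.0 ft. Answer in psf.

K_p = (1 + sin φ)/(1 − sin φ) = 2.976.
σ_v = γz + q = 119.0 × 4.0 + 1064 = 1540 psf.
σ_h = K_p σ_v = 2.976 × 1540 = 4583 psf.

4580 psf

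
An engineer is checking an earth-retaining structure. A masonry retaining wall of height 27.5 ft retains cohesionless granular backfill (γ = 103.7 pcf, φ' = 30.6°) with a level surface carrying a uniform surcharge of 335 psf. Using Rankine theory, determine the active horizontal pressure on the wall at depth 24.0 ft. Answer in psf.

K_a = (1 − sin φ)/(1 + sin φ) = 0.3253.
σ_v = γz + q = 103.7 × 24.0 + 335 = 2824 psf.
σ_h = K_a σ_v = 0.3253 × 2824 = 918.7 psf.

919 psf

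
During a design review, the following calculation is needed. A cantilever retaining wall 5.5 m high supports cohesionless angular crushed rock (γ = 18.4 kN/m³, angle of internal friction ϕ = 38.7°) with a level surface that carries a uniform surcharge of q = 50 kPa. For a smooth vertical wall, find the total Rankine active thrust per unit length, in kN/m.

128 kN/m

K_a = tan²(45° − φ/2) = 0.2306.
Soil triangle: ½ K_a γ H² = 0.5×0.2306×18.4×5.5² = 64.17 kN/m.
Surcharge rectangle: K_a q H = 0.2306×50×5.5 = 63.41 kN/m.
Total = 64.17 + 63.41 = 127.6 kN/m.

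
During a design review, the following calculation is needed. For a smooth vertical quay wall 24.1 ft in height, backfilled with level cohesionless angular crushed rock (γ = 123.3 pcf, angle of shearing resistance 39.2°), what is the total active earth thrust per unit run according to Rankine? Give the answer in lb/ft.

K_a = tan²(45° − φ/2) = 0.2255.
P_a = ½ K_a γ H² = 0.5 × 0.2255 × 123.3 × 24.1² = 8073 lb/ft.

8070 lb/ft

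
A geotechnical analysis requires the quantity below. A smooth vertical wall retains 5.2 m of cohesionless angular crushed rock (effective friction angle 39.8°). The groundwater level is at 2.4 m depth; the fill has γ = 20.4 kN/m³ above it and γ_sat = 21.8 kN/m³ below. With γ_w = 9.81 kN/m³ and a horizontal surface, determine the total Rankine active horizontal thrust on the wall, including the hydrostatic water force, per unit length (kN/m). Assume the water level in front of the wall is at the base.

91.7 kN/m

K_a = tan²(45° − φ/2) = 0.2194.
γ' = 21.8 − 9.81 = 11.99 kN/m³. Depth below WT = 2.8 m.
σ'_h at WT = K_a γ d_w = 10.74 kPa; at base = 10.74 + K_a γ' × 2.8 = 18.11 kPa.
P₁ (0–2.4 m) = ½×10.74×2.4 = 12.89. P₂ (2.4–5.2 m) = ½(10.74+18.11)×2.8 = 40.39.
P_w = ½ γ_w h₂² = 0.5×9.81×2.8² = 38.46. Total = 12.89+40.39+38.46 = 91.74 kN/m.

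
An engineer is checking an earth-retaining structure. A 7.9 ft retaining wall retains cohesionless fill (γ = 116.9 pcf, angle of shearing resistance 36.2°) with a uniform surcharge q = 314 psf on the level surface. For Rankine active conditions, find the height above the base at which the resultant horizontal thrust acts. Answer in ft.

K_a = 0.2574.
Triangular part P₁ = ½K_aγH² = 938.9 at H/3 = 2.633 ft; rectangular part P₂ = K_a q H = 638.5 at H/2 = 3.950 ft.
ȳ = (P₁·2.633 + P₂·3.950)/(P₁+P₂) = 3.166 ft.

3.17 ft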